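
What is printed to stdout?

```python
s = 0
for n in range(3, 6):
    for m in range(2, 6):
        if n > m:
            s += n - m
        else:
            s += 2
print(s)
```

22

n=3,m=2: 3>2, s = 0+1 = 1
n=3,m=3: not 3>3, s = 1+2 = 3
n=3,m=4: not 3>4, s = 3+2 = 5
n=3,m=5: not 3>5, s = 5+2 = 7
n=4,m=2: 4>2, s = 7+2 = 9
n=4,m=3: 4>3, s = 9+1 = 10
n=4,m=4: not 4>4, s = 10+2 = 12
n=4,m=5: not 4>5, s = 12+2 = 14
n=5,m=2: 5>2, s = 14+3 = 17
n=5,m=3: 5>3, s = 17+2 = 19
n=5,m=4: 5>4, s = 19+1 = 20
n=5,m=5: not 5>5, s = 20+2 = 22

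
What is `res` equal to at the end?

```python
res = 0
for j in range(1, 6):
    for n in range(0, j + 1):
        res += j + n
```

105

j=1,n=0: res = 0+1 = 1
j=1,n=1: res = 1+2 = 3
j=2,n=0: res = 3+2 = 5
j=2,n=1: res = 5+3 = 8
j=2,n=2: res = 8+4 = 12
j=3,n=0: res = 12+3 = 15
j=3,n=1: res = 15+4 = 19
j=3,n=2: res = 19+5 = 24
j=3,n=3: res = 24+6 = 30
j=4,n=0: res = 30+4 = 34
j=4,n=1: res = 34+5 = 39
j=4,n=2: res = 39+6 = 45
j=4,n=3: res = 45+7 = 52
j=4,n=4: res = 52+8 = 60
j=5,n=0: res = 60+5 = 65
j=5,n=1: res = 65+6 = 71
j=5,n=2: res = 71+7 = 78
j=5,n=3: res = 78+8 = 86
j=5,n=4: res = 86+9 = 95
j=5,n=5: res = 95+10 = 105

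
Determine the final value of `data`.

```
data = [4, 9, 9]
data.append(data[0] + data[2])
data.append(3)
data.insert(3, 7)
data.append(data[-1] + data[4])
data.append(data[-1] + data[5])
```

[4, 9, 9, 7, 13, 3, 16, 19]

append data[0]+data[2] = 4+9 = 13 → [4, 9, 9, 13]
append 3 → [4, 9, 9, 13, 3]
insert 7 at 3 → [4, 9, 9, 7, 13, 3]
append data[-1]+data[4] = 3+13 = 16 → [4, 9, 9, 7, 13, 3, 16]
append data[-1]+data[5] = 16+3 = 19 → [4, 9, 9, 7, 13, 3, 16, 19]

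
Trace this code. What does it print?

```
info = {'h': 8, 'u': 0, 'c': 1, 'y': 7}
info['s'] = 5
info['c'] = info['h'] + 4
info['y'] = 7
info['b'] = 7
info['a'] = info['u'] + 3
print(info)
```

info['s'] = 5 → {'h': 8, 'u': 0, 'c': 1, 'y': 7, 's': 5}
info['c'] = info['h']+4 = 12 → {'h': 8, 'u': 0, 'c': 12, 'y': 7, 's': 5}
info['y'] = 7 → {'h': 8, 'u': 0, 'c': 12, 'y': 7, 's': 5}
info['b'] = 7 → {'h': 8, 'u': 0, 'c': 12, 'y': 7, 's': 5, 'b': 7}
info['a'] = info['u']+3 = 3 → {'h': 8, 'u': 0, 'c': 12, 'y': 7, 's': 5, 'b': 7, 'a': 3}

{'h': 8, 'u': 0, 'c': 12, 'y': 7, 's': 5, 'b': 7, 'a': 3}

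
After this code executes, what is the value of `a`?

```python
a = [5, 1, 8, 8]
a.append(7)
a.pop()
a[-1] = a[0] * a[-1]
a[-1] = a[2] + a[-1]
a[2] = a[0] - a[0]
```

[5, 1, 0, 48]

append 7 → [5, 1, 8, 8, 7]
pop() removes 7 → [5, 1, 8, 8]
a[-1] = a[0]*a[-1] = 5*8 = 40 → [5, 1, 8, 40]
a[-1] = a[2]+a[-1] = 8+40 = 48 → [5, 1, 8, 48]
a[2] = a[0]-a[0] = 5-5 = 0 → [5, 1, 0, 48]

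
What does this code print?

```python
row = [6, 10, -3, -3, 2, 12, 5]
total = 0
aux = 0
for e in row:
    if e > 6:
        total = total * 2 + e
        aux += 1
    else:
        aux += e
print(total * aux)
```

e=6: not >6; aux=6
e=10: >6, total = 0*2+10 = 10; aux=7
e=-3: not >6; aux=4
e=-3: not >6; aux=1
e=2: not >6; aux=3
e=12: >6, total = 10*2+12 = 32; aux=4
e=5: not >6; aux=9
total*aux = 32*9 = 288

288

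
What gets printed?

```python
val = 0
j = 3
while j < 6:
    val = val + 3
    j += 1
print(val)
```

9

j=3: val = 0+3 = 3
j=4: val = 3+3 = 6
j=5: val = 6+3 = 9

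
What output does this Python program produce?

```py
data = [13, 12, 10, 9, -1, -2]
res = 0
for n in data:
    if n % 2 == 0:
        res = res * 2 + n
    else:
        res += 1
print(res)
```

78

n=13: not even, res = 0+1 = 1
n=12: even, res = 1*2+12 = 14
n=10: even, res = 14*2+10 = 38
n=9: not even, res = 38+1 = 39
n=-1: not even, res = 39+1 = 40
n=-2: even, res = 40*2+(-2) = 78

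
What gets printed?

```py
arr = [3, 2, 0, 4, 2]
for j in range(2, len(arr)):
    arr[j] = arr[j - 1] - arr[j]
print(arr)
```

[3, 2, 2, -2, -4]

j=2: arr[2] = 2-0 = 2 → [3, 2, 2, 4, 2]
j=3: arr[3] = 2-4 = -2 → [3, 2, 2, -2, 2]
j=4: arr[4] = (-2)-2 = -4 → [3, 2, 2, -2, -4]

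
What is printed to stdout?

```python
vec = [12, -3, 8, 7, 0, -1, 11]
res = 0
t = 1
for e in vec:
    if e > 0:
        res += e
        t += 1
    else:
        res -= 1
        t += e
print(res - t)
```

34

e=12: >0, res = 0+12 = 12; t=2
e=-3: not >0, res = 12-1 = 11; t=-1
e=8: >0, res = 11+8 = 19; t=0
e=7: >0, res = 19+7 = 26; t=1
e=0: not >0, res = 26-1 = 25; t=1
e=-1: not >0, res = 25-1 = 24; t=0
e=11: >0, res = 24+11 = 35; t=1
res-t = 35-1 = 34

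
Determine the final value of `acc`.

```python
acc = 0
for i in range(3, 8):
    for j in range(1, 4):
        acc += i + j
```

105

i=3,j=1: acc = 0+4 = 4
i=3,j=2: acc = 4+5 = 9
i=3,j=3: acc = 9+6 = 15
i=4,j=1: acc = 15+5 = 20
i=4,j=2: acc = 20+6 = 26
i=4,j=3: acc = 26+7 = 33
i=5,j=1: acc = 33+6 = 39
i=5,j=2: acc = 39+7 = 46
i=5,j=3: acc = 46+8 = 54
i=6,j=1: acc = 54+7 = 61
i=6,j=2: acc = 61+8 = 69
i=6,j=3: acc = 69+9 = 78
i=7,j=1: acc = 78+8 = 86
i=7,j=2: acc = 86+9 = 95
i=7,j=3: acc = 95+10 = 105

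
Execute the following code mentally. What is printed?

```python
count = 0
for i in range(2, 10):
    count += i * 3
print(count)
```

132

i=2: count = 0+2*3 = 6
i=3: count = 6+3*3 = 15
i=4: count = 15+4*3 = 27
i=5: count = 27+5*3 = 42
i=6: count = 42+6*3 = 60
i=7: count = 60+7*3 = 81
i=8: count = 81+8*3 = 105
i=9: count = 105+9*3 = 132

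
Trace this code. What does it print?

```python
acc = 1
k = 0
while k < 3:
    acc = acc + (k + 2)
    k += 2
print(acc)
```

k=0: acc = 1+2 = 3
k=2: acc = 3+4 = 7

7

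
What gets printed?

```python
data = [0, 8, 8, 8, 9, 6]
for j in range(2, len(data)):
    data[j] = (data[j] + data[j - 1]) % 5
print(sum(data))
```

20

j=2: data[2] = (8+8)%5 = 1 → [0, 8, 1, 8, 9, 6]
j=3: data[3] = (8+1)%5 = 4 → [0, 8, 1, 4, 9, 6]
j=4: data[4] = (9+4)%5 = 3 → [0, 8, 1, 4, 3, 6]
j=5: data[5] = (6+3)%5 = 4 → [0, 8, 1, 4, 3, 4]
sum = 20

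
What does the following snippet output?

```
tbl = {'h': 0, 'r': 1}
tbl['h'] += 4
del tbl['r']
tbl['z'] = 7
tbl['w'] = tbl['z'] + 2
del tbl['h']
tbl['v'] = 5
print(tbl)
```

tbl['h'] = 0+4 = 4 → {'h': 4, 'r': 1}
del 'r' → {'h': 4}
tbl['z'] = 7 → {'h': 4, 'z': 7}
tbl['w'] = tbl['z']+2 = 9 → {'h': 4, 'z': 7, 'w': 9}
del 'h' → {'z': 7, 'w': 9}
tbl['v'] = 5 → {'z': 7, 'w': 9, 'v': 5}

{'z': 7, 'w': 9, 'v': 5}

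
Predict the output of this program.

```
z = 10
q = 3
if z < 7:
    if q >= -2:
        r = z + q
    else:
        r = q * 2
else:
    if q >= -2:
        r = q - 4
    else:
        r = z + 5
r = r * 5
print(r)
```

z=10, q=3
z < 7 is False; q >= -2 is True
→ r = q - 4 = -1
r = (-1)*5 = -5

-5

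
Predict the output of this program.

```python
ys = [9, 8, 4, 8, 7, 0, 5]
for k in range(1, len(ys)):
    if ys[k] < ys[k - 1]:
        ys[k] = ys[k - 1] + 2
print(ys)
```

k=1: 8<9, ys[1] = 9+2 = 11 → [9, 11, 4, 8, 7, 0, 5]
k=2: 4<11, ys[2] = 11+2 = 13 → [9, 11, 13, 8, 7, 0, 5]
k=3: 8<13, ys[3] = 13+2 = 15 → [9, 11, 13, 15, 7, 0, 5]
k=4: 7<15, ys[4] = 15+2 = 17 → [9, 11, 13, 15, 17, 0, 5]
k=5: 0<17, ys[5] = 17+2 = 19 → [9, 11, 13, 15, 17, 19, 5]
k=6: 5<19, ys[6] = 19+2 = 21 → [9, 11, 13, 15, 17, 19, 21]

[9, 11, 13, 15, 17, 19, 21]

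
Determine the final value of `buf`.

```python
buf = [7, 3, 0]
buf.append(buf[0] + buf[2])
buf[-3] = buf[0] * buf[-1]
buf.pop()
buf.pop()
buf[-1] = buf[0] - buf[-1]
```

[7, -42]

append buf[0]+buf[2] = 7+0 = 7 → [7, 3, 0, 7]
buf[-3] = buf[0]*buf[-1] = 7*7 = 49 → [7, 49, 0, 7]
pop() removes 7 → [7, 49, 0]
pop() removes 0 → [7, 49]
buf[-1] = buf[0]-buf[-1] = 7-49 = -42 → [7, -42]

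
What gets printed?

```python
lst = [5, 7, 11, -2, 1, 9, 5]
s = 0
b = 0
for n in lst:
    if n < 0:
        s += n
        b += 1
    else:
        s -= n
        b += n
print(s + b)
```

n=5: not <0, s = 0-5 = -5; b=5
n=7: not <0, s = (-5)-7 = -12; b=12
n=11: not <0, s = (-12)-11 = -23; b=23
n=-2: <0, s = (-23)+(-2) = -25; b=24
n=1: not <0, s = (-25)-1 = -26; b=25
n=9: not <0, s = (-26)-9 = -35; b=34
n=5: not <0, s = (-35)-5 = -40; b=39
s+b = (-40)+39 = -1

-1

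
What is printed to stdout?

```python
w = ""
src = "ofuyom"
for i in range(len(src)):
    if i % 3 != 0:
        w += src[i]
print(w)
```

i=0: skip
i=1: add 'f' → 'f'
i=2: add 'u' → 'fu'
i=3: skip
i=4: add 'o' → 'fuo'
i=5: add 'm' → 'fuom'

fuom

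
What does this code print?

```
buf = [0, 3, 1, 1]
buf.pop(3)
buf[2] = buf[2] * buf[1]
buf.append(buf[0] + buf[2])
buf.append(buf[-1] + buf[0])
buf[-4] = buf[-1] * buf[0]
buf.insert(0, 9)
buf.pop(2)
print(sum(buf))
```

18

pop(3) removes 1 → [0, 3, 1]
buf[2] = buf[2]*buf[1] = 1*3 = 3 → [0, 3, 3]
append buf[0]+buf[2] = 0+3 = 3 → [0, 3, 3, 3]
append buf[-1]+buf[0] = 3+0 = 3 → [0, 3, 3, 3, 3]
buf[-4] = buf[-1]*buf[0] = 3*0 = 0 → [0, 0, 3, 3, 3]
insert 9 at 0 → [9, 0, 0, 3, 3, 3]
pop(2) removes 0 → [9, 0, 3, 3, 3]
sum = 18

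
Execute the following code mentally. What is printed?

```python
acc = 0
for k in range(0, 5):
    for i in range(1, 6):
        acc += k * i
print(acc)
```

k=0,i=1: acc = 0+0 = 0
k=0,i=2: acc = 0+0 = 0
k=0,i=3: acc = 0+0 = 0
k=0,i=4: acc = 0+0 = 0
k=0,i=5: acc = 0+0 = 0
k=1,i=1: acc = 0+1 = 1
k=1,i=2: acc = 1+2 = 3
k=1,i=3: acc = 3+3 = 6
k=1,i=4: acc = 6+4 = 10
k=1,i=5: acc = 10+5 = 15
k=2,i=1: acc = 15+2 = 17
k=2,i=2: acc = 17+4 = 21
k=2,i=3: acc = 21+6 = 27
k=2,i=4: acc = 27+8 = 35
k=2,i=5: acc = 35+10 = 45
k=3,i=1: acc = 45+3 = 48
k=3,i=2: acc = 48+6 = 54
k=3,i=3: acc = 54+9 = 63
k=3,i=4: acc = 63+12 = 75
k=3,i=5: acc = 75+15 = 90
k=4,i=1: acc = 90+4 = 94
k=4,i=2: acc = 94+8 = 102
k=4,i=3: acc = 102+12 = 114
k=4,i=4: acc = 114+16 = 130
k=4,i=5: acc = 130+20 = 150

150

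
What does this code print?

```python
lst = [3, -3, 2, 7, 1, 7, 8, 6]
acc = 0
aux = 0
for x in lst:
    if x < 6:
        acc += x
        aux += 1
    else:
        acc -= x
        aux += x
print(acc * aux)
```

-800

x=3: <6, acc = 0+3 = 3; aux=1
x=-3: <6, acc = 3+(-3) = 0; aux=2
x=2: <6, acc = 0+2 = 2; aux=3
x=7: not <6, acc = 2-7 = -5; aux=10
x=1: <6, acc = (-5)+1 = -4; aux=11
x=7: not <6, acc = (-4)-7 = -11; aux=18
x=8: not <6, acc = (-11)-8 = -19; aux=26
x=6: not <6, acc = (-19)-6 = -25; aux=32
acc*aux = (-25)*32 = -800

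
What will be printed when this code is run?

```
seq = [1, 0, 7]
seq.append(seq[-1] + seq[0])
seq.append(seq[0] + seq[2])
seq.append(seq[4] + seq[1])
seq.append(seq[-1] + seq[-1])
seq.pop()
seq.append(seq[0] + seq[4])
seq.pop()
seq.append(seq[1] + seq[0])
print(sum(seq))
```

33

append seq[-1]+seq[0] = 7+1 = 8 → [1, 0, 7, 8]
append seq[0]+seq[2] = 1+7 = 8 → [1, 0, 7, 8, 8]
append seq[4]+seq[1] = 8+0 = 8 → [1, 0, 7, 8, 8, 8]
append seq[-1]+seq[-1] = 8+8 = 16 → [1, 0, 7, 8, 8, 8, 16]
pop() removes 16 → [1, 0, 7, 8, 8, 8]
append seq[0]+seq[4] = 1+8 = 9 → [1, 0, 7, 8, 8, 8, 9]
pop() removes 9 → [1, 0, 7, 8, 8, 8]
append seq[1]+seq[0] = 0+1 = 1 → [1, 0, 7, 8, 8, 8, 1]
sum = 33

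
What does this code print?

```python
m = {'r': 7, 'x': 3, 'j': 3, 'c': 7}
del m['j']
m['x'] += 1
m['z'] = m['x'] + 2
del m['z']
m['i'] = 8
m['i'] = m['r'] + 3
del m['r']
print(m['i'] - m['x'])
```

del 'j' → {'r': 7, 'x': 3, 'c': 7}
m['x'] = 3+1 = 4 → {'r': 7, 'x': 4, 'c': 7}
m['z'] = m['x']+2 = 6 → {'r': 7, 'x': 4, 'c': 7, 'z': 6}
del 'z' → {'r': 7, 'x': 4, 'c': 7}
m['i'] = 8 → {'r': 7, 'x': 4, 'c': 7, 'i': 8}
m['i'] = m['r']+3 = 10 → {'r': 7, 'x': 4, 'c': 7, 'i': 10}
del 'r' → {'x': 4, 'c': 7, 'i': 10}
m['i']-m['x'] = 10-4 = 6

6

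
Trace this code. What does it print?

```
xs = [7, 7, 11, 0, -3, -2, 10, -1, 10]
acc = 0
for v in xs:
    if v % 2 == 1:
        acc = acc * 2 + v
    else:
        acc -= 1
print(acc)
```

v=7: odd, acc = 0*2+7 = 7
v=7: odd, acc = 7*2+7 = 21
v=11: odd, acc = 21*2+11 = 53
v=0: not odd, acc = 53-1 = 52
v=-3: odd, acc = 52*2+(-3) = 101
v=-2: not odd, acc = 101-1 = 100
v=10: not odd, acc = 100-1 = 99
v=-1: odd, acc = 99*2+(-1) = 197
v=10: not odd, acc = 197-1 = 196

196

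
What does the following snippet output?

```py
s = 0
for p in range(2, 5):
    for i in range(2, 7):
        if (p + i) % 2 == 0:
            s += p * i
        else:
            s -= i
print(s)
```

68

p=2,i=2: even sum, s = 0+4 = 4
p=2,i=3: odd sum, s = 4-3 = 1
p=2,i=4: even sum, s = 1+8 = 9
p=2,i=5: odd sum, s = 9-5 = 4
p=2,i=6: even sum, s = 4+12 = 16
p=3,i=2: odd sum, s = 16-2 = 14
p=3,i=3: even sum, s = 14+9 = 23
p=3,i=4: odd sum, s = 23-4 = 19
p=3,i=5: even sum, s = 19+15 = 34
p=3,i=6: odd sum, s = 34-6 = 28
p=4,i=2: even sum, s = 28+8 = 36
p=4,i=3: odd sum, s = 36-3 = 33
p=4,i=4: even sum, s = 33+16 = 49
p=4,i=5: odd sum, s = 49-5 = 44
p=4,i=6: even sum, s = 44+24 = 68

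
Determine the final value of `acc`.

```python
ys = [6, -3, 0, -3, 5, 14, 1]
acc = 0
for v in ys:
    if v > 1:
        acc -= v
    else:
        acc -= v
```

-20

v=6: >1, acc = 0-6 = -6
v=-3: not >1, acc = (-6)-(-3) = -3
v=0: not >1, acc = (-3)-0 = -3
v=-3: not >1, acc = (-3)-(-3) = 0
v=5: >1, acc = 0-5 = -5
v=14: >1, acc = (-5)-14 = -19
v=1: not >1, acc = (-19)-1 = -20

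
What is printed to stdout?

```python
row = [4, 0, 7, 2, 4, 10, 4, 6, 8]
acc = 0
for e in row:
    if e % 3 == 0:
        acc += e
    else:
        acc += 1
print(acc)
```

13

e=4: not %3==0, acc = 0+1 = 1
e=0: %3==0, acc = 1+0 = 1
e=7: not %3==0, acc = 1+1 = 2
e=2: not %3==0, acc = 2+1 = 3
e=4: not %3==0, acc = 3+1 = 4
e=10: not %3==0, acc = 4+1 = 5
e=4: not %3==0, acc = 5+1 = 6
e=6: %3==0, acc = 6+6 = 12
e=8: not %3==0, acc = 12+1 = 13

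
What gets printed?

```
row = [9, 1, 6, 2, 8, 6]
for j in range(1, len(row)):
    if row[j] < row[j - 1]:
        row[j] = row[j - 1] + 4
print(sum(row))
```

j=1: 1<9, row[1] = 9+4 = 13 → [9, 13, 6, 2, 8, 6]
j=2: 6<13, row[2] = 13+4 = 17 → [9, 13, 17, 2, 8, 6]
j=3: 2<17, row[3] = 17+4 = 21 → [9, 13, 17, 21, 8, 6]
j=4: 8<21, row[4] = 21+4 = 25 → [9, 13, 17, 21, 25, 6]
j=5: 6<25, row[5] = 25+4 = 29 → [9, 13, 17, 21, 25, 29]
sum = 114

114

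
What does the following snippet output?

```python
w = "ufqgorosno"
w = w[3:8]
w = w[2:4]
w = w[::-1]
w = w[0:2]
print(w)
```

or

slice [3:8] → 'goros'
slice [2:4] → 'ro'
reverse → 'or'
slice [0:2] → 'or'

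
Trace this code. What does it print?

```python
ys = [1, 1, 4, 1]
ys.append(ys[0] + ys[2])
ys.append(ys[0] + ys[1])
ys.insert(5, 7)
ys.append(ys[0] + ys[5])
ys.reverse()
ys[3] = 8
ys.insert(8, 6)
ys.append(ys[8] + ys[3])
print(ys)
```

[8, 2, 7, 8, 1, 4, 1, 1, 6, 14]

append ys[0]+ys[2] = 1+4 = 5 → [1, 1, 4, 1, 5]
append ys[0]+ys[1] = 1+1 = 2 → [1, 1, 4, 1, 5, 2]
insert 7 at 5 → [1, 1, 4, 1, 5, 7, 2]
append ys[0]+ys[5] = 1+7 = 8 → [1, 1, 4, 1, 5, 7, 2, 8]
reverse → [8, 2, 7, 5, 1, 4, 1, 1]
ys[3] = 8 → [8, 2, 7, 8, 1, 4, 1, 1]
insert 6 at 8 → [8, 2, 7, 8, 1, 4, 1, 1, 6]
append ys[8]+ys[3] = 6+8 = 14 → [8, 2, 7, 8, 1, 4, 1, 1, 6, 14]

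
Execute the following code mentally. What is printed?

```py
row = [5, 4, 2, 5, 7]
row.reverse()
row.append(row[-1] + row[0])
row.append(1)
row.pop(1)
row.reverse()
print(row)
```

reverse → [7, 5, 2, 4, 5]
append row[-1]+row[0] = 5+7 = 12 → [7, 5, 2, 4, 5, 12]
append 1 → [7, 5, 2, 4, 5, 12, 1]
pop(1) removes 5 → [7, 2, 4, 5, 12, 1]
reverse → [1, 12, 5, 4, 2, 7]

[1, 12, 5, 4, 2, 7]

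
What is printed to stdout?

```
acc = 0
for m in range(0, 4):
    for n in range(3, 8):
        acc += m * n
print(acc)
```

150

m=0,n=3: acc = 0+0 = 0
m=0,n=4: acc = 0+0 = 0
m=0,n=5: acc = 0+0 = 0
m=0,n=6: acc = 0+0 = 0
m=0,n=7: acc = 0+0 = 0
m=1,n=3: acc = 0+3 = 3
m=1,n=4: acc = 3+4 = 7
m=1,n=5: acc = 7+5 = 12
m=1,n=6: acc = 12+6 = 18
m=1,n=7: acc = 18+7 = 25
m=2,n=3: acc = 25+6 = 31
m=2,n=4: acc = 31+8 = 39
m=2,n=5: acc = 39+10 = 49
m=2,n=6: acc = 49+12 = 61
m=2,n=7: acc = 61+14 = 75
m=3,n=3: acc = 75+9 = 84
m=3,n=4: acc = 84+12 = 96
m=3,n=5: acc = 96+15 = 111
m=3,n=6: acc = 111+18 = 129
m=3,n=7: acc = 129+21 = 150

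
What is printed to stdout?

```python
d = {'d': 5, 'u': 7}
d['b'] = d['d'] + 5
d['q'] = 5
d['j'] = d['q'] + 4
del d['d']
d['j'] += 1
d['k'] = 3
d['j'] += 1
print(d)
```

{'u': 7, 'b': 10, 'q': 5, 'j': 11, 'k': 3}

d['b'] = d['d']+5 = 10 → {'d': 5, 'u': 7, 'b': 10}
d['q'] = 5 → {'d': 5, 'u': 7, 'b': 10, 'q': 5}
d['j'] = d['q']+4 = 9 → {'d': 5, 'u': 7, 'b': 10, 'q': 5, 'j': 9}
del 'd' → {'u': 7, 'b': 10, 'q': 5, 'j': 9}
d['j'] = 9+1 = 10 → {'u': 7, 'b': 10, 'q': 5, 'j': 10}
d['k'] = 3 → {'u': 7, 'b': 10, 'q': 5, 'j': 10, 'k': 3}
d['j'] = 10+1 = 11 → {'u': 7, 'b': 10, 'q': 5, 'j': 11, 'k': 3}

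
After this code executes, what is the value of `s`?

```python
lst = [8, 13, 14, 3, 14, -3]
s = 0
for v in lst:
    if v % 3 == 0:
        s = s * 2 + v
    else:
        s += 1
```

17

v=8: not %3==0, s = 0+1 = 1
v=13: not %3==0, s = 1+1 = 2
v=14: not %3==0, s = 2+1 = 3
v=3: %3==0, s = 3*2+3 = 9
v=14: not %3==0, s = 9+1 = 10
v=-3: %3==0, s = 10*2+(-3) = 17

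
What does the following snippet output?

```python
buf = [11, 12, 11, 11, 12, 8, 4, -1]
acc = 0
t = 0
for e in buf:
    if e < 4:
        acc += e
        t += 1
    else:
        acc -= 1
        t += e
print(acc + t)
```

62

e=11: not <4, acc = 0-1 = -1; t=11
e=12: not <4, acc = (-1)-1 = -2; t=23
e=11: not <4, acc = (-2)-1 = -3; t=34
e=11: not <4, acc = (-3)-1 = -4; t=45
e=12: not <4, acc = (-4)-1 = -5; t=57
e=8: not <4, acc = (-5)-1 = -6; t=65
e=4: not <4, acc = (-6)-1 = -7; t=69
e=-1: <4, acc = (-7)+(-1) = -8; t=70
acc+t = (-8)+70 = 62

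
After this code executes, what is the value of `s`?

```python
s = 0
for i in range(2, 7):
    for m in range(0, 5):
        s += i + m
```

150

i=2,m=0: s = 0+2 = 2
i=2,m=1: s = 2+3 = 5
i=2,m=2: s = 5+4 = 9
i=2,m=3: s = 9+5 = 14
i=2,m=4: s = 14+6 = 20
i=3,m=0: s = 20+3 = 23
i=3,m=1: s = 23+4 = 27
i=3,m=2: s = 27+5 = 32
i=3,m=3: s = 32+6 = 38
i=3,m=4: s = 38+7 = 45
i=4,m=0: s = 45+4 = 49
i=4,m=1: s = 49+5 = 54
i=4,m=2: s = 54+6 = 60
i=4,m=3: s = 60+7 = 67
i=4,m=4: s = 67+8 = 75
i=5,m=0: s = 75+5 = 80
i=5,m=1: s = 80+6 = 86
i=5,m=2: s = 86+7 = 93
i=5,m=3: s = 93+8 = 101
i=5,m=4: s = 101+9 = 110
i=6,m=0: s = 110+6 = 116
i=6,m=1: s = 116+7 = 123
i=6,m=2: s = 123+8 = 131
i=6,m=3: s = 131+9 = 140
i=6,m=4: s = 140+10 = 150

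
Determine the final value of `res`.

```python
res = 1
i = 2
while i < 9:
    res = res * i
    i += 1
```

40320

i=2: res = 1*2 = 2
i=3: res = 2*3 = 6
i=4: res = 6*4 = 24
i=5: res = 24*5 = 120
i=6: res = 120*6 = 720
i=7: res = 720*7 = 5040
i=8: res = 5040*8 = 40320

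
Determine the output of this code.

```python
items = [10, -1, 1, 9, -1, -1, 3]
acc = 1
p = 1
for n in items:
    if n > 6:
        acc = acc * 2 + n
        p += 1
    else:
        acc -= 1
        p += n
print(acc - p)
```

22

n=10: >6, acc = 1*2+10 = 12; p=2
n=-1: not >6, acc = 12-1 = 11; p=1
n=1: not >6, acc = 11-1 = 10; p=2
n=9: >6, acc = 10*2+9 = 29; p=3
n=-1: not >6, acc = 29-1 = 28; p=2
n=-1: not >6, acc = 28-1 = 27; p=1
n=3: not >6, acc = 27-1 = 26; p=4
acc-p = 26-4 = 22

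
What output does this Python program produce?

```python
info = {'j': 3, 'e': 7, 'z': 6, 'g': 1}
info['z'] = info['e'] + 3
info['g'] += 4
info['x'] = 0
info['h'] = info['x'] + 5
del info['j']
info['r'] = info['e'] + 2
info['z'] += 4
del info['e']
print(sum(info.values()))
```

33

info['z'] = info['e']+3 = 10 → {'j': 3, 'e': 7, 'z': 10, 'g': 1}
info['g'] = 1+4 = 5 → {'j': 3, 'e': 7, 'z': 10, 'g': 5}
info['x'] = 0 → {'j': 3, 'e': 7, 'z': 10, 'g': 5, 'x': 0}
info['h'] = info['x']+5 = 5 → {'j': 3, 'e': 7, 'z': 10, 'g': 5, 'x': 0, 'h': 5}
del 'j' → {'e': 7, 'z': 10, 'g': 5, 'x': 0, 'h': 5}
info['r'] = info['e']+2 = 9 → {'e': 7, 'z': 10, 'g': 5, 'x': 0, 'h': 5, 'r': 9}
info['z'] = 10+4 = 14 → {'e': 7, 'z': 14, 'g': 5, 'x': 0, 'h': 5, 'r': 9}
del 'e' → {'z': 14, 'g': 5, 'x': 0, 'h': 5, 'r': 9}
sum of values = 33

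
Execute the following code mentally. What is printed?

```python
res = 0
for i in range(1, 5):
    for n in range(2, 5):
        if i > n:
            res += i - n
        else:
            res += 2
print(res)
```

22

i=1,n=2: not 1>2, res = 0+2 = 2
i=1,n=3: not 1>3, res = 2+2 = 4
i=1,n=4: not 1>4, res = 4+2 = 6
i=2,n=2: not 2>2, res = 6+2 = 8
i=2,n=3: not 2>3, res = 8+2 = 10
i=2,n=4: not 2>4, res = 10+2 = 12
i=3,n=2: 3>2, res = 12+1 = 13
i=3,n=3: not 3>3, res = 13+2 = 15
i=3,n=4: not 3>4, res = 15+2 = 17
i=4,n=2: 4>2, res = 17+2 = 19
i=4,n=3: 4>3, res = 19+1 = 20
i=4,n=4: not 4>4, res = 20+2 = 22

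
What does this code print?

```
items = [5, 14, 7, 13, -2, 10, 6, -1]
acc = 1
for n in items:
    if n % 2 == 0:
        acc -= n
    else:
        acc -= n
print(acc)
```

-51

n=5: not even, acc = 1-5 = -4
n=14: even, acc = (-4)-14 = -18
n=7: not even, acc = (-18)-7 = -25
n=13: not even, acc = (-25)-13 = -38
n=-2: even, acc = (-38)-(-2) = -36
n=10: even, acc = (-36)-10 = -46
n=6: even, acc = (-46)-6 = -52
n=-1: not even, acc = (-52)-(-1) = -51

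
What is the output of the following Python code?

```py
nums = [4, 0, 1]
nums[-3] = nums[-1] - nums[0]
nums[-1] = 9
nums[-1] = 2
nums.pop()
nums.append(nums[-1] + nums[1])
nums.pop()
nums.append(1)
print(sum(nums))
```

nums[-3] = nums[-1]-nums[0] = 1-4 = -3 → [-3, 0, 1]
nums[-1] = 9 → [-3, 0, 9]
nums[-1] = 2 → [-3, 0, 2]
pop() removes 2 → [-3, 0]
append nums[-1]+nums[1] = 0+0 = 0 → [-3, 0, 0]
pop() removes 0 → [-3, 0]
append 1 → [-3, 0, 1]
sum = -2

-2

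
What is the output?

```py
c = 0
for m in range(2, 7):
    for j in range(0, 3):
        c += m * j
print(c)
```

m=2,j=0: c = 0+0 = 0
m=2,j=1: c = 0+2 = 2
m=2,j=2: c = 2+4 = 6
m=3,j=0: c = 6+0 = 6
m=3,j=1: c = 6+3 = 9
m=3,j=2: c = 9+6 = 15
m=4,j=0: c = 15+0 = 15
m=4,j=1: c = 15+4 = 19
m=4,j=2: c = 19+8 = 27
m=5,j=0: c = 27+0 = 27
m=5,j=1: c = 27+5 = 32
m=5,j=2: c = 32+10 = 42
m=6,j=0: c = 42+0 = 42
m=6,j=1: c = 42+6 = 48
m=6,j=2: c = 48+12 = 60

60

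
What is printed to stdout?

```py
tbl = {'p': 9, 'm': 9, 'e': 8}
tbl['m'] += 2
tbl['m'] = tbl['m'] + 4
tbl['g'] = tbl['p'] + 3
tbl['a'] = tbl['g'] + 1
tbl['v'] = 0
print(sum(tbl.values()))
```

tbl['m'] = 9+2 = 11 → {'p': 9, 'm': 11, 'e': 8}
tbl['m'] = tbl['m']+4 = 15 → {'p': 9, 'm': 15, 'e': 8}
tbl['g'] = tbl['p']+3 = 12 → {'p': 9, 'm': 15, 'e': 8, 'g': 12}
tbl['a'] = tbl['g']+1 = 13 → {'p': 9, 'm': 15, 'e': 8, 'g': 12, 'a': 13}
tbl['v'] = 0 → {'p': 9, 'm': 15, 'e': 8, 'g': 12, 'a': 13, 'v': 0}
sum of values = 57

57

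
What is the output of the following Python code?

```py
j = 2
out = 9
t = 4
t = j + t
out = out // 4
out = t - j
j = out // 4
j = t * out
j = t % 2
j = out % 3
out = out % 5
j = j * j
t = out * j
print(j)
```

1

t = 2+4 = 6
out = 9//4 = 2
out = 6-2 = 4
j = 4//4 = 1
j = 6*4 = 24
j = 6%2 = 0
j = 4%3 = 1
out = 4%5 = 4
j = 1*1 = 1
t = 4*1 = 4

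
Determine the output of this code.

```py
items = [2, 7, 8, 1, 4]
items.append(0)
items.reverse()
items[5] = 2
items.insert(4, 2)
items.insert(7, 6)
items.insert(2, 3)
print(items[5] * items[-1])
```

12

append 0 → [2, 7, 8, 1, 4, 0]
reverse → [0, 4, 1, 8, 7, 2]
items[5] = 2 → [0, 4, 1, 8, 7, 2]
insert 2 at 4 → [0, 4, 1, 8, 2, 7, 2]
insert 6 at 7 → [0, 4, 1, 8, 2, 7, 2, 6]
insert 3 at 2 → [0, 4, 3, 1, 8, 2, 7, 2, 6]
items[5]*items[-1] = 2*6 = 12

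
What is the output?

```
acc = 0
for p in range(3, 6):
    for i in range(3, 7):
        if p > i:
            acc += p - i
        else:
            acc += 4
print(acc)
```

p=3,i=3: not 3>3, acc = 0+4 = 4
p=3,i=4: not 3>4, acc = 4+4 = 8
p=3,i=5: not 3>5, acc = 8+4 = 12
p=3,i=6: not 3>6, acc = 12+4 = 16
p=4,i=3: 4>3, acc = 16+1 = 17
p=4,i=4: not 4>4, acc = 17+4 = 21
p=4,i=5: not 4>5, acc = 21+4 = 25
p=4,i=6: not 4>6, acc = 25+4 = 29
p=5,i=3: 5>3, acc = 29+2 = 31
p=5,i=4: 5>4, acc = 31+1 = 32
p=5,i=5: not 5>5, acc = 32+4 = 36
p=5,i=6: not 5>6, acc = 36+4 = 40

40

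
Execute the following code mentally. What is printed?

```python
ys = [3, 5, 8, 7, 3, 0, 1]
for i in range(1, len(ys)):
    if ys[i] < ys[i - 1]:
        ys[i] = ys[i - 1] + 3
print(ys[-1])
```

20

i=1: 5>=3, unchanged → [3, 5, 8, 7, 3, 0, 1]
i=2: 8>=5, unchanged → [3, 5, 8, 7, 3, 0, 1]
i=3: 7<8, ys[3] = 8+3 = 11 → [3, 5, 8, 11, 3, 0, 1]
i=4: 3<11, ys[4] = 11+3 = 14 → [3, 5, 8, 11, 14, 0, 1]
i=5: 0<14, ys[5] = 14+3 = 17 → [3, 5, 8, 11, 14, 17, 1]
i=6: 1<17, ys[6] = 17+3 = 20 → [3, 5, 8, 11, 14, 17, 20]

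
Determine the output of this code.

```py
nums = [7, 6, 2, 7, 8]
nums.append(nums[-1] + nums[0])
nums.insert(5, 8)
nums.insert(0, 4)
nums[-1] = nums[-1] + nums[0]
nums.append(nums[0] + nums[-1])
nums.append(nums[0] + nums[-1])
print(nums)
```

[4, 7, 6, 2, 7, 8, 8, 19, 23, 27]

append nums[-1]+nums[0] = 8+7 = 15 → [7, 6, 2, 7, 8, 15]
insert 8 at 5 → [7, 6, 2, 7, 8, 8, 15]
insert 4 at 0 → [4, 7, 6, 2, 7, 8, 8, 15]
nums[-1] = nums[-1]+nums[0] = 15+4 = 19 → [4, 7, 6, 2, 7, 8, 8, 19]
append nums[0]+nums[-1] = 4+19 = 23 → [4, 7, 6, 2, 7, 8, 8, 19, 23]
append nums[0]+nums[-1] = 4+23 = 27 → [4, 7, 6, 2, 7, 8, 8, 19, 23, 27]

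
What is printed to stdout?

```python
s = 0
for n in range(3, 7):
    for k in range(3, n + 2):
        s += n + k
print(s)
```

130

n=3,k=3: s = 0+6 = 6
n=3,k=4: s = 6+7 = 13
n=4,k=3: s = 13+7 = 20
n=4,k=4: s = 20+8 = 28
n=4,k=5: s = 28+9 = 37
n=5,k=3: s = 37+8 = 45
n=5,k=4: s = 45+9 = 54
n=5,k=5: s = 54+10 = 64
n=5,k=6: s = 64+11 = 75
n=6,k=3: s = 75+9 = 84
n=6,k=4: s = 84+10 = 94
n=6,k=5: s = 94+11 = 105
n=6,k=6: s = 105+12 = 117
n=6,k=7: s = 117+13 = 130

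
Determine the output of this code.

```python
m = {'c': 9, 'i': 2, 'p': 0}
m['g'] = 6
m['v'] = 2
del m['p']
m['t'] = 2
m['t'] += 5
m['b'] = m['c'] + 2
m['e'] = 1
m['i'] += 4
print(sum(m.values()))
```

42

m['g'] = 6 → {'c': 9, 'i': 2, 'p': 0, 'g': 6}
m['v'] = 2 → {'c': 9, 'i': 2, 'p': 0, 'g': 6, 'v': 2}
del 'p' → {'c': 9, 'i': 2, 'g': 6, 'v': 2}
m['t'] = 2 → {'c': 9, 'i': 2, 'g': 6, 'v': 2, 't': 2}
m['t'] = 2+5 = 7 → {'c': 9, 'i': 2, 'g': 6, 'v': 2, 't': 7}
m['b'] = m['c']+2 = 11 → {'c': 9, 'i': 2, 'g': 6, 'v': 2, 't': 7, 'b': 11}
m['e'] = 1 → {'c': 9, 'i': 2, 'g': 6, 'v': 2, 't': 7, 'b': 11, 'e': 1}
m['i'] = 2+4 = 6 → {'c': 9, 'i': 6, 'g': 6, 'v': 2, 't': 7, 'b': 11, 'e': 1}
sum of values = 42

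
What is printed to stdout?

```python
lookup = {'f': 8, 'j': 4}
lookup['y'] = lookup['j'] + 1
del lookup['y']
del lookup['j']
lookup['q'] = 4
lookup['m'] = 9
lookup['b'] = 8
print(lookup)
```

{'f': 8, 'q': 4, 'm': 9, 'b': 8}

lookup['y'] = lookup['j']+1 = 5 → {'f': 8, 'j': 4, 'y': 5}
del 'y' → {'f': 8, 'j': 4}
del 'j' → {'f': 8}
lookup['q'] = 4 → {'f': 8, 'q': 4}
lookup['m'] = 9 → {'f': 8, 'q': 4, 'm': 9}
lookup['b'] = 8 → {'f': 8, 'q': 4, 'm': 9, 'b': 8}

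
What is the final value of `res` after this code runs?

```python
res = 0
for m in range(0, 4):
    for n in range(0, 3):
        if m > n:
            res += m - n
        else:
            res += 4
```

34

m=0,n=0: not 0>0, res = 0+4 = 4
m=0,n=1: not 0>1, res = 4+4 = 8
m=0,n=2: not 0>2, res = 8+4 = 12
m=1,n=0: 1>0, res = 12+1 = 13
m=1,n=1: not 1>1, res = 13+4 = 17
m=1,n=2: not 1>2, res = 17+4 = 21
m=2,n=0: 2>0, res = 21+2 = 23
m=2,n=1: 2>1, res = 23+1 = 24
m=2,n=2: not 2>2, res = 24+4 = 28
m=3,n=0: 3>0, res = 28+3 = 31
m=3,n=1: 3>1, res = 31+2 = 33
m=3,n=2: 3>2, res = 33+1 = 34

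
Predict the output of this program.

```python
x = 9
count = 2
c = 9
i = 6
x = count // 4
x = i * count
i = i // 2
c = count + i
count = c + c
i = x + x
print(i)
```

x = 2//4 = 0
x = 6*2 = 12
i = 6//2 = 3
c = 2+3 = 5
count = 5+5 = 10
i = 12+12 = 24

24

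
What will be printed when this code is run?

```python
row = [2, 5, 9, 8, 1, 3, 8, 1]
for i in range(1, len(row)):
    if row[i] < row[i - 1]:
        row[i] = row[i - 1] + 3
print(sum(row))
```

106

i=1: 5>=2, unchanged → [2, 5, 9, 8, 1, 3, 8, 1]
i=2: 9>=5, unchanged → [2, 5, 9, 8, 1, 3, 8, 1]
i=3: 8<9, row[3] = 9+3 = 12 → [2, 5, 9, 12, 1, 3, 8, 1]
i=4: 1<12, row[4] = 12+3 = 15 → [2, 5, 9, 12, 15, 3, 8, 1]
i=5: 3<15, row[5] = 15+3 = 18 → [2, 5, 9, 12, 15, 18, 8, 1]
i=6: 8<18, row[6] = 18+3 = 21 → [2, 5, 9, 12, 15, 18, 21, 1]
i=7: 1<21, row[7] = 21+3 = 24 → [2, 5, 9, 12, 15, 18, 21, 24]
sum = 106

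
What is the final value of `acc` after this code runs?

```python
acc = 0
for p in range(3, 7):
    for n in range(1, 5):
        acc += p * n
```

p=3,n=1: acc = 0+3 = 3
p=3,n=2: acc = 3+6 = 9
p=3,n=3: acc = 9+9 = 18
p=3,n=4: acc = 18+12 = 30
p=4,n=1: acc = 30+4 = 34
p=4,n=2: acc = 34+8 = 42
p=4,n=3: acc = 42+12 = 54
p=4,n=4: acc = 54+16 = 70
p=5,n=1: acc = 70+5 = 75
p=5,n=2: acc = 75+10 = 85
p=5,n=3: acc = 85+15 = 100
p=5,n=4: acc = 100+20 = 120
p=6,n=1: acc = 120+6 = 126
p=6,n=2: acc = 126+12 = 138
p=6,n=3: acc = 138+18 = 156
p=6,n=4: acc = 156+24 = 180

180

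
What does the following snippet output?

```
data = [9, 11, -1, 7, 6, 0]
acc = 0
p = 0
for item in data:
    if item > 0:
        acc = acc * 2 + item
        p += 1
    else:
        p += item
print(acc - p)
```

item=9: >0, acc = 0*2+9 = 9; p=1
item=11: >0, acc = 9*2+11 = 29; p=2
item=-1: not >0; p=1
item=7: >0, acc = 29*2+7 = 65; p=2
item=6: >0, acc = 65*2+6 = 136; p=3
item=0: not >0; p=3
acc-p = 136-3 = 133

133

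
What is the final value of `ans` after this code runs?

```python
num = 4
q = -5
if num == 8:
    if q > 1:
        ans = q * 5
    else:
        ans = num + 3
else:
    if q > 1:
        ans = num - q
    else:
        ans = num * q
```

-20

num=4, q=-5
num == 8 is False; q > 1 is False
→ ans = num * q = -20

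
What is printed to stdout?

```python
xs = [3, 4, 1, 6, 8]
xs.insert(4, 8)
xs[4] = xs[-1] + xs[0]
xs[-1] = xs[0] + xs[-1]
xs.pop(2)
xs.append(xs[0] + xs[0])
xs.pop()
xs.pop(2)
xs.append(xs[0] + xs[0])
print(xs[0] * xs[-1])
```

18

insert 8 at 4 → [3, 4, 1, 6, 8, 8]
xs[4] = xs[-1]+xs[0] = 8+3 = 11 → [3, 4, 1, 6, 11, 8]
xs[-1] = xs[0]+xs[-1] = 3+8 = 11 → [3, 4, 1, 6, 11, 11]
pop(2) removes 1 → [3, 4, 6, 11, 11]
append xs[0]+xs[0] = 3+3 = 6 → [3, 4, 6, 11, 11, 6]
pop() removes 6 → [3, 4, 6, 11, 11]
pop(2) removes 6 → [3, 4, 11, 11]
append xs[0]+xs[0] = 3+3 = 6 → [3, 4, 11, 11, 6]
xs[0]*xs[-1] = 3*6 = 18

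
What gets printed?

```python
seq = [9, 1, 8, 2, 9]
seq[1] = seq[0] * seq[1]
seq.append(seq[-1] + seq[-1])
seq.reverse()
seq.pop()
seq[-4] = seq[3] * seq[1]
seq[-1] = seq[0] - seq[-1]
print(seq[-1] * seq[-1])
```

81

seq[1] = seq[0]*seq[1] = 9*1 = 9 → [9, 9, 8, 2, 9]
append seq[-1]+seq[-1] = 9+9 = 18 → [9, 9, 8, 2, 9, 18]
reverse → [18, 9, 2, 8, 9, 9]
pop() removes 9 → [18, 9, 2, 8, 9]
seq[-4] = seq[3]*seq[1] = 8*9 = 72 → [18, 72, 2, 8, 9]
seq[-1] = seq[0]-seq[-1] = 18-9 = 9 → [18, 72, 2, 8, 9]
seq[-1]*seq[-1] = 9*9 = 81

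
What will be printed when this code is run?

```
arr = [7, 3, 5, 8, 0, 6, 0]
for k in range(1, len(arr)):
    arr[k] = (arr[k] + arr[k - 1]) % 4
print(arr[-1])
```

1

k=1: arr[1] = (3+7)%4 = 2 → [7, 2, 5, 8, 0, 6, 0]
k=2: arr[2] = (5+2)%4 = 3 → [7, 2, 3, 8, 0, 6, 0]
k=3: arr[3] = (8+3)%4 = 3 → [7, 2, 3, 3, 0, 6, 0]
k=4: arr[4] = (0+3)%4 = 3 → [7, 2, 3, 3, 3, 6, 0]
k=5: arr[5] = (6+3)%4 = 1 → [7, 2, 3, 3, 3, 1, 0]
k=6: arr[6] = (0+1)%4 = 1 → [7, 2, 3, 3, 3, 1, 1]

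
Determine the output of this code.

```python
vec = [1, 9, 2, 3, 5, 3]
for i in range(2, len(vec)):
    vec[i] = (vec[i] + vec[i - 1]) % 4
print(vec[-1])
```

2

i=2: vec[2] = (2+9)%4 = 3 → [1, 9, 3, 3, 5, 3]
i=3: vec[3] = (3+3)%4 = 2 → [1, 9, 3, 2, 5, 3]
i=4: vec[4] = (5+2)%4 = 3 → [1, 9, 3, 2, 3, 3]
i=5: vec[5] = (3+3)%4 = 2 → [1, 9, 3, 2, 3, 2]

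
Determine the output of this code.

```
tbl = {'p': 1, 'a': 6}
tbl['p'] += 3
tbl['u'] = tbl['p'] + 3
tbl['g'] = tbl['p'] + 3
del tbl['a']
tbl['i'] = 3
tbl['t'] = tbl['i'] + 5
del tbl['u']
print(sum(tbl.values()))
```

22

tbl['p'] = 1+3 = 4 → {'p': 4, 'a': 6}
tbl['u'] = tbl['p']+3 = 7 → {'p': 4, 'a': 6, 'u': 7}
tbl['g'] = tbl['p']+3 = 7 → {'p': 4, 'a': 6, 'u': 7, 'g': 7}
del 'a' → {'p': 4, 'u': 7, 'g': 7}
tbl['i'] = 3 → {'p': 4, 'u': 7, 'g': 7, 'i': 3}
tbl['t'] = tbl['i']+5 = 8 → {'p': 4, 'u': 7, 'g': 7, 'i': 3, 't': 8}
del 'u' → {'p': 4, 'g': 7, 'i': 3, 't': 8}
sum of values = 22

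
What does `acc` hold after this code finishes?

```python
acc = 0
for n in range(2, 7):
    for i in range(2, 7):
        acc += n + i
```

n=2,i=2: acc = 0+4 = 4
n=2,i=3: acc = 4+5 = 9
n=2,i=4: acc = 9+6 = 15
n=2,i=5: acc = 15+7 = 22
n=2,i=6: acc = 22+8 = 30
n=3,i=2: acc = 30+5 = 35
n=3,i=3: acc = 35+6 = 41
n=3,i=4: acc = 41+7 = 48
n=3,i=5: acc = 48+8 = 56
n=3,i=6: acc = 56+9 = 65
n=4,i=2: acc = 65+6 = 71
n=4,i=3: acc = 71+7 = 78
n=4,i=4: acc = 78+8 = 86
n=4,i=5: acc = 86+9 = 95
n=4,i=6: acc = 95+10 = 105
n=5,i=2: acc = 105+7 = 112
n=5,i=3: acc = 112+8 = 120
n=5,i=4: acc = 120+9 = 129
n=5,i=5: acc = 129+10 = 139
n=5,i=6: acc = 139+11 = 150
n=6,i=2: acc = 150+8 = 158
n=6,i=3: acc = 158+9 = 167
n=6,i=4: acc = 167+10 = 177
n=6,i=5: acc = 177+11 = 188
n=6,i=6: acc = 188+12 = 200

200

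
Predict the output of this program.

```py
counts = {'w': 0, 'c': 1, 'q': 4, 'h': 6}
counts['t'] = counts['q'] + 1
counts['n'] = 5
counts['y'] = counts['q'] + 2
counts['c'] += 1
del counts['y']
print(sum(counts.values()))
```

counts['t'] = counts['q']+1 = 5 → {'w': 0, 'c': 1, 'q': 4, 'h': 6, 't': 5}
counts['n'] = 5 → {'w': 0, 'c': 1, 'q': 4, 'h': 6, 't': 5, 'n': 5}
counts['y'] = counts['q']+2 = 6 → {'w': 0, 'c': 1, 'q': 4, 'h': 6, 't': 5, 'n': 5, 'y': 6}
counts['c'] = 1+1 = 2 → {'w': 0, 'c': 2, 'q': 4, 'h': 6, 't': 5, 'n': 5, 'y': 6}
del 'y' → {'w': 0, 'c': 2, 'q': 4, 'h': 6, 't': 5, 'n': 5}
sum of values = 22

22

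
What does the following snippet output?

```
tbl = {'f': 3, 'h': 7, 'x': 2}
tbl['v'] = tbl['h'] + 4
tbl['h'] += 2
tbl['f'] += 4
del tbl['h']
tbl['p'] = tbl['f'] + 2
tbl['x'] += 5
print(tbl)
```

{'f': 7, 'x': 7, 'v': 11, 'p': 9}

tbl['v'] = tbl['h']+4 = 11 → {'f': 3, 'h': 7, 'x': 2, 'v': 11}
tbl['h'] = 7+2 = 9 → {'f': 3, 'h': 9, 'x': 2, 'v': 11}
tbl['f'] = 3+4 = 7 → {'f': 7, 'h': 9, 'x': 2, 'v': 11}
del 'h' → {'f': 7, 'x': 2, 'v': 11}
tbl['p'] = tbl['f']+2 = 9 → {'f': 7, 'x': 2, 'v': 11, 'p': 9}
tbl['x'] = 2+5 = 7 → {'f': 7, 'x': 7, 'v': 11, 'p': 9}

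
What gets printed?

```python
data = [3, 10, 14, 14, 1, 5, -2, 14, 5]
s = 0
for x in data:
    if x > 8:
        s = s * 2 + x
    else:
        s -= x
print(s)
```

x=3: not >8, s = 0-3 = -3
x=10: >8, s = (-3)*2+10 = 4
x=14: >8, s = 4*2+14 = 22
x=14: >8, s = 22*2+14 = 58
x=1: not >8, s = 58-1 = 57
x=5: not >8, s = 57-5 = 52
x=-2: not >8, s = 52-(-2) = 54
x=14: >8, s = 54*2+14 = 122
x=5: not >8, s = 122-5 = 117

117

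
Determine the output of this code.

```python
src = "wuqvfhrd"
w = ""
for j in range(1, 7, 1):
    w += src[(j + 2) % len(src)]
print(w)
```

j=1: add src[3]='v' → 'v'
j=2: add src[4]='f' → 'vf'
j=3: add src[5]='h' → 'vfh'
j=4: add src[6]='r' → 'vfhr'
j=5: add src[7]='d' → 'vfhrd'
j=6: add src[0]='w' → 'vfhrdw'

vfhrdw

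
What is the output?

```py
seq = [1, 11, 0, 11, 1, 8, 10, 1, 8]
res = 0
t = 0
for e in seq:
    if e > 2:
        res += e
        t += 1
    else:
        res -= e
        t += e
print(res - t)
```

e=1: not >2, res = 0-1 = -1; t=1
e=11: >2, res = (-1)+11 = 10; t=2
e=0: not >2, res = 10-0 = 10; t=2
e=11: >2, res = 10+11 = 21; t=3
e=1: not >2, res = 21-1 = 20; t=4
e=8: >2, res = 20+8 = 28; t=5
e=10: >2, res = 28+10 = 38; t=6
e=1: not >2, res = 38-1 = 37; t=7
e=8: >2, res = 37+8 = 45; t=8
res-t = 45-8 = 37

37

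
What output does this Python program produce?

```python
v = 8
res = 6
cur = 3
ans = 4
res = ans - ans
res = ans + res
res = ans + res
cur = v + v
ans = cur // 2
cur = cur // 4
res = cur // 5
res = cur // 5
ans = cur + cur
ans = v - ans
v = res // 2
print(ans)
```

0

res = 4-4 = 0
res = 4+0 = 4
res = 4+4 = 8
cur = 8+8 = 16
ans = 16//2 = 8
cur = 16//4 = 4
res = 4//5 = 0
res = 4//5 = 0
ans = 4+4 = 8
ans = 8-8 = 0
v = 0//2 = 0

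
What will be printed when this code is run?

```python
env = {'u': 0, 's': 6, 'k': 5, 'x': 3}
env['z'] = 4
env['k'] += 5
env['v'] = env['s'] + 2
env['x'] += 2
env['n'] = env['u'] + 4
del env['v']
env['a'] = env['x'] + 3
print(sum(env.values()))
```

37

env['z'] = 4 → {'u': 0, 's': 6, 'k': 5, 'x': 3, 'z': 4}
env['k'] = 5+5 = 10 → {'u': 0, 's': 6, 'k': 10, 'x': 3, 'z': 4}
env['v'] = env['s']+2 = 8 → {'u': 0, 's': 6, 'k': 10, 'x': 3, 'z': 4, 'v': 8}
env['x'] = 3+2 = 5 → {'u': 0, 's': 6, 'k': 10, 'x': 5, 'z': 4, 'v': 8}
env['n'] = env['u']+4 = 4 → {'u': 0, 's': 6, 'k': 10, 'x': 5, 'z': 4, 'v': 8, 'n': 4}
del 'v' → {'u': 0, 's': 6, 'k': 10, 'x': 5, 'z': 4, 'n': 4}
env['a'] = env['x']+3 = 8 → {'u': 0, 's': 6, 'k': 10, 'x': 5, 'z': 4, 'n': 4, 'a': 8}
sum of values = 37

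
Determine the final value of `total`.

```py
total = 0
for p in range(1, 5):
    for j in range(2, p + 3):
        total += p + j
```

p=1,j=2: total = 0+3 = 3
p=1,j=3: total = 3+4 = 7
p=2,j=2: total = 7+4 = 11
p=2,j=3: total = 11+5 = 16
p=2,j=4: total = 16+6 = 22
p=3,j=2: total = 22+5 = 27
p=3,j=3: total = 27+6 = 33
p=3,j=4: total = 33+7 = 40
p=3,j=5: total = 40+8 = 48
p=4,j=2: total = 48+6 = 54
p=4,j=3: total = 54+7 = 61
p=4,j=4: total = 61+8 = 69
p=4,j=5: total = 69+9 = 78
p=4,j=6: total = 78+10 = 88

88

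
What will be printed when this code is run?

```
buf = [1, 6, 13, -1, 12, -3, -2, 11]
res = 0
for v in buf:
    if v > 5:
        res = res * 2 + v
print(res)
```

v=1: not >5
v=6: >5, res = 0*2+6 = 6
v=13: >5, res = 6*2+13 = 25
v=-1: not >5
v=12: >5, res = 25*2+12 = 62
v=-3: not >5
v=-2: not >5
v=11: >5, res = 62*2+11 = 135

135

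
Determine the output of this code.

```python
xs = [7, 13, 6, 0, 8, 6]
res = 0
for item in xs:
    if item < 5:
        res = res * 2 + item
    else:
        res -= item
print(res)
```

item=7: not <5, res = 0-7 = -7
item=13: not <5, res = (-7)-13 = -20
item=6: not <5, res = (-20)-6 = -26
item=0: <5, res = (-26)*2+0 = -52
item=8: not <5, res = (-52)-8 = -60
item=6: not <5, res = (-60)-6 = -66

-66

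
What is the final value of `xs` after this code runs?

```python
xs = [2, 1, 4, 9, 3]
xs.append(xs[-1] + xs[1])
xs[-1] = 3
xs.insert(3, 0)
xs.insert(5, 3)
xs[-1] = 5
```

[2, 1, 4, 0, 9, 3, 3, 5]

append xs[-1]+xs[1] = 3+1 = 4 → [2, 1, 4, 9, 3, 4]
xs[-1] = 3 → [2, 1, 4, 9, 3, 3]
insert 0 at 3 → [2, 1, 4, 0, 9, 3, 3]
insert 3 at 5 → [2, 1, 4, 0, 9, 3, 3, 3]
xs[-1] = 5 → [2, 1, 4, 0, 9, 3, 3, 5]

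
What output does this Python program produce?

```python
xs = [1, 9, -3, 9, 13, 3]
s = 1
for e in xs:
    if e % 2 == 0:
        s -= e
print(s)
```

e=1: not even
e=9: not even
e=-3: not even
e=9: not even
e=13: not even
e=3: not even

1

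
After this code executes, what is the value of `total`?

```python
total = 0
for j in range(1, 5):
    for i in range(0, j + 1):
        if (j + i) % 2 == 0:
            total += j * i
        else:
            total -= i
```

34

j=1,i=0: odd sum, total = 0-0 = 0
j=1,i=1: even sum, total = 0+1 = 1
j=2,i=0: even sum, total = 1+0 = 1
j=2,i=1: odd sum, total = 1-1 = 0
j=2,i=2: even sum, total = 0+4 = 4
j=3,i=0: odd sum, total = 4-0 = 4
j=3,i=1: even sum, total = 4+3 = 7
j=3,i=2: odd sum, total = 7-2 = 5
j=3,i=3: even sum, total = 5+9 = 14
j=4,i=0: even sum, total = 14+0 = 14
j=4,i=1: odd sum, total = 14-1 = 13
j=4,i=2: even sum, total = 13+8 = 21
j=4,i=3: odd sum, total = 21-3 = 18
j=4,i=4: even sum, total = 18+16 = 34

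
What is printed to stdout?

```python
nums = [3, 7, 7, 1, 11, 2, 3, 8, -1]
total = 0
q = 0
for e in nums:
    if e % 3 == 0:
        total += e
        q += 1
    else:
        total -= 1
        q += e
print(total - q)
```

-38

e=3: %3==0, total = 0+3 = 3; q=1
e=7: not %3==0, total = 3-1 = 2; q=8
e=7: not %3==0, total = 2-1 = 1; q=15
e=1: not %3==0, total = 1-1 = 0; q=16
e=11: not %3==0, total = 0-1 = -1; q=27
e=2: not %3==0, total = (-1)-1 = -2; q=29
e=3: %3==0, total = (-2)+3 = 1; q=30
e=8: not %3==0, total = 1-1 = 0; q=38
e=-1: not %3==0, total = 0-1 = -1; q=37
total-q = (-1)-37 = -38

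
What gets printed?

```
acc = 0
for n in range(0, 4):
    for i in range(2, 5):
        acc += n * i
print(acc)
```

n=0,i=2: acc = 0+0 = 0
n=0,i=3: acc = 0+0 = 0
n=0,i=4: acc = 0+0 = 0
n=1,i=2: acc = 0+2 = 2
n=1,i=3: acc = 2+3 = 5
n=1,i=4: acc = 5+4 = 9
n=2,i=2: acc = 9+4 = 13
n=2,i=3: acc = 13+6 = 19
n=2,i=4: acc = 19+8 = 27
n=3,i=2: acc = 27+6 = 33
n=3,i=3: acc = 33+9 = 42
n=3,i=4: acc = 42+12 = 54

54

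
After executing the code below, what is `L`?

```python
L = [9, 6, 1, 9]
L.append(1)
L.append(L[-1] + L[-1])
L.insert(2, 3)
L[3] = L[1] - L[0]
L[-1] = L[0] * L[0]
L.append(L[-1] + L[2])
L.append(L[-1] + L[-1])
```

[9, 6, 3, -3, 9, 1, 81, 84, 168]

append 1 → [9, 6, 1, 9, 1]
append L[-1]+L[-1] = 1+1 = 2 → [9, 6, 1, 9, 1, 2]
insert 3 at 2 → [9, 6, 3, 1, 9, 1, 2]
L[3] = L[1]-L[0] = 6-9 = -3 → [9, 6, 3, -3, 9, 1, 2]
L[-1] = L[0]*L[0] = 9*9 = 81 → [9, 6, 3, -3, 9, 1, 81]
append L[-1]+L[2] = 81+3 = 84 → [9, 6, 3, -3, 9, 1, 81, 84]
append L[-1]+L[-1] = 84+84 = 168 → [9, 6, 3, -3, 9, 1, 81, 84, 168]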